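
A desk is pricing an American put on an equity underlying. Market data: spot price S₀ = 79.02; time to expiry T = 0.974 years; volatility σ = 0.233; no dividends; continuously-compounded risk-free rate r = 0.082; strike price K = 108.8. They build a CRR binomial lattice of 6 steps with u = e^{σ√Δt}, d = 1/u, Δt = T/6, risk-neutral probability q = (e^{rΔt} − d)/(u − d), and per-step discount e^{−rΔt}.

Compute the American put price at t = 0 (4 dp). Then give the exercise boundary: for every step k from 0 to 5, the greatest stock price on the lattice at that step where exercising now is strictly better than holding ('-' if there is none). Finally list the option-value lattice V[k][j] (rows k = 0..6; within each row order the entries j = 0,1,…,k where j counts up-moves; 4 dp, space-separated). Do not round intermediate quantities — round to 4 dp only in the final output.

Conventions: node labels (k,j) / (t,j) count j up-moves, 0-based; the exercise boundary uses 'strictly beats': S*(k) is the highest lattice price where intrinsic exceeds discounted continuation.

Δt=0.16233  u=1.09842  d=0.91039  q=0.54781  discount=0.98678
step 6 (expiry): payoffs max(K−S,0) = 63.8101 54.5180 43.3068 29.7800 13.4594 0.0000 0.0000
step 5: (k=5,j=0): S=49.4180, K−S=59.3820, hold=57.9433 ⇒ V=59.3820 exercise | (k=5,j=1): S=59.6247, K−S=49.1753, hold=47.7366 ⇒ V=49.1753 exercise | (k=5,j=2): S=71.9394, K−S=36.8606, hold=35.4219 ⇒ V=36.8606 exercise | (k=5,j=3): S=86.7975, K−S=22.0025, hold=20.5638 ⇒ V=22.0025 exercise | (k=5,j=4): S=104.7244, K−S=4.0756, hold=6.0057 ⇒ V=6.0057 continue | (k=5,j=5): S=126.3539, K−S=0.0000, hold=0.0000 ⇒ V=0.0000 continue  boundary S*=86.7975
step 4: (k=4,j=0): S=54.2820, K−S=54.5180, hold=53.0793 ⇒ V=54.5180 exercise | (k=4,j=1): S=65.4932, K−S=43.3068, hold=41.8681 ⇒ V=43.3068 exercise | (k=4,j=2): S=79.0200, K−S=29.7800, hold=28.3413 ⇒ V=29.7800 exercise | (k=4,j=3): S=95.3406, K−S=13.4594, hold=13.0641 ⇒ V=13.4594 exercise | (k=4,j=4): S=115.0319, K−S=0.0000, hold=2.6798 ⇒ V=2.6798 continue  boundary S*=95.3406
step 3: (k=3,j=0): S=59.6247, K−S=49.1753, hold=47.7366 ⇒ V=49.1753 exercise | (k=3,j=1): S=71.9394, K−S=36.8606, hold=35.4219 ⇒ V=36.8606 exercise | (k=3,j=2): S=86.7975, K−S=22.0025, hold=20.5638 ⇒ V=22.0025 exercise | (k=3,j=3): S=104.7244, K−S=4.0756, hold=7.4543 ⇒ V=7.4543 continue  boundary S*=86.7975
step 2: (k=2,j=0): S=65.4932, K−S=43.3068, hold=41.8681 ⇒ V=43.3068 exercise | (k=2,j=1): S=79.0200, K−S=29.7800, hold=28.3413 ⇒ V=29.7800 exercise | (k=2,j=2): S=95.3406, K−S=13.4594, hold=13.8472 ⇒ V=13.8472 continue  boundary S*=79.0200
step 1: (k=1,j=0): S=71.9394, K−S=36.8606, hold=35.4219 ⇒ V=36.8606 exercise | (k=1,j=1): S=86.7975, K−S=22.0025, hold=20.7734 ⇒ V=22.0025 exercise  boundary S*=86.7975
step 0: (k=0,j=0): S=79.0200, K−S=29.7800, hold=28.3413 ⇒ V=29.7800 exercise  boundary S*=79.0200

price = 29.7800
boundary = 79.0200 86.7975 79.0200 86.7975 95.3406 86.7975
tree:
29.7800
36.8606 22.0025
43.3068 29.7800 13.8472
49.1753 36.8606 22.0025 7.4543
54.5180 43.3068 29.7800 13.4594 2.6798
59.3820 49.1753 36.8606 22.0025 6.0057 0.0000
63.8101 54.5180 43.3068 29.7800 13.4594 0.0000 0.0000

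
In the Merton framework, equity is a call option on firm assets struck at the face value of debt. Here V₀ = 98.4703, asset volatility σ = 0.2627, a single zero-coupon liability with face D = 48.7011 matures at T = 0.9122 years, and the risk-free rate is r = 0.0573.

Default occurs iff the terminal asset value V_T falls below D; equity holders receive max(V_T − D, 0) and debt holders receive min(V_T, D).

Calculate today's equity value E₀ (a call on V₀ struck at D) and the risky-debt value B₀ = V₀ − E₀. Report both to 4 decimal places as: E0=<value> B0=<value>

Work the structural quantities from V₀ = 98.4703 against face 48.7011:
d₁ = [ln(V₀/D) + (r + σ²/2)T] / (σ√T)
   = [ln(98.4703/48.7011) + (0.0573 + 0.5·0.2627²)·0.9122] / (0.2627·√0.9122)
   = [0.704053 + 0.083745] / 0.250903 = 3.139858
d₂ = d₁ − σ√T = 3.139858 − 0.250903 = 2.888956
N(d₁) = 0.999155,  N(d₂) = 0.998067,  e^(−rT) = 0.949073
E₀ = V₀·N(d₁) − D·e^(−rT)·N(d₂)
   = 98.4703·0.999155 − 48.7011·0.949073·0.998067 = 52.255483
B₀ = V₀ − E₀ = 98.4703 − 52.255483 = 46.214817

E0=52.2555 B0=46.2148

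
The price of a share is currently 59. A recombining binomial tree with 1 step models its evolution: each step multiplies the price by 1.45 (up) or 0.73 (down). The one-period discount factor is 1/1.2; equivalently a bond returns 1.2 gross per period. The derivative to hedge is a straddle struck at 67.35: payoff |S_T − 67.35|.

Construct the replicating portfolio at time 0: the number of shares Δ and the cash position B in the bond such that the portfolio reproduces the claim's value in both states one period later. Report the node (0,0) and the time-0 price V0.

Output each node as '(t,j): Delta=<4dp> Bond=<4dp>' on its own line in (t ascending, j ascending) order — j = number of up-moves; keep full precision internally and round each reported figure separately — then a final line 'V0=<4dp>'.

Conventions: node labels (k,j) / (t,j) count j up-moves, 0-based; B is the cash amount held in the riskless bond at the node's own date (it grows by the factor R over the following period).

The replicating-portfolio and risk-neutral prices coincide; use p* = (1.2−0.73)/(1.45−0.73) = 0.6528 for the latter.
At maturity the claim pays: V(1,0)=24.2800, V(1,1)=18.2000
Node (0,0) S=59.0000: V=(p*·18.2000+(1−p*)·24.2800)/1.2=16.9259; Δ=(18.2000−24.2800)/(85.5500−43.0700)=-0.1431; B=V−Δ·S=25.3704
Check: Δ(0,0)·S0 + B(0,0) = 16.9259 = V0.

(0,0): Delta=-0.1431 Bond=25.3704
V0=16.9259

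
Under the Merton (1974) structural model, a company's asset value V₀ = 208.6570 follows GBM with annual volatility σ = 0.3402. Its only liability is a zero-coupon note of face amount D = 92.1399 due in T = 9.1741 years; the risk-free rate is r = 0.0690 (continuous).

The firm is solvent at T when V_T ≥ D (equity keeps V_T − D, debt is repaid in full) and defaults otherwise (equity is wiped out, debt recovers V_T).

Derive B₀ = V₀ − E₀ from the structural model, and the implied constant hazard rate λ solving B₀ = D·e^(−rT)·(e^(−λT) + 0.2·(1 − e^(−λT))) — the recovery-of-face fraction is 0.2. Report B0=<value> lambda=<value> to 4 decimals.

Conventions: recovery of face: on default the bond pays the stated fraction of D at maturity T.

With assets at 208.6570 and a single debt payment of 92.1399 at 9.1741 years:
d₁ = [ln(V₀/D) + (r + σ²/2)T] / (σ√T)
   = [ln(208.6570/92.1399) + (0.0690 + 0.5·0.3402²)·9.1741] / (0.3402·√9.1741)
   = [0.817384 + 1.163900] / 1.030424 = 1.922784
d₂ = d₁ − σ√T = 1.922784 − 1.030424 = 0.892360
N(d₁) = 0.972746,  N(d₂) = 0.813900,  e^(−rT) = 0.530990
E₀ = V₀·N(d₁) − D·e^(−rT)·N(d₂)
   = 208.6570·0.972746 − 92.1399·0.530990·0.813900 = 163.150027
B₀ = V₀ − E₀ = 208.6570 − 163.150027 = 45.506973
e^(−λT) = (B₀·e^(rT)/D − 0.2)/(1 − 0.2) = (45.5070·1.883276/92.1399 − 0.2)/0.8 = 0.91266471
λ = −ln(0.91266471)/9.1741 = 0.009961

B0=45.5070 lambda=0.0100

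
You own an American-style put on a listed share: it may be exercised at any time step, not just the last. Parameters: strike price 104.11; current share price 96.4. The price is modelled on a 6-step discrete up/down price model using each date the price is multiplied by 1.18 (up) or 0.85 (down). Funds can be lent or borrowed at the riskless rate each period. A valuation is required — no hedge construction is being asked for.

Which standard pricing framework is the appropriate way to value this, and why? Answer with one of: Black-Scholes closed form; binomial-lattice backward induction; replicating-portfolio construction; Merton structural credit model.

Key observation: the exercise right at every one of the 6 steps is what matters: each node needs max(104.11 − S, continuation), which only the stepwise tree valuation starting from spot 96.4 delivers.

framework: binomial-lattice backward induction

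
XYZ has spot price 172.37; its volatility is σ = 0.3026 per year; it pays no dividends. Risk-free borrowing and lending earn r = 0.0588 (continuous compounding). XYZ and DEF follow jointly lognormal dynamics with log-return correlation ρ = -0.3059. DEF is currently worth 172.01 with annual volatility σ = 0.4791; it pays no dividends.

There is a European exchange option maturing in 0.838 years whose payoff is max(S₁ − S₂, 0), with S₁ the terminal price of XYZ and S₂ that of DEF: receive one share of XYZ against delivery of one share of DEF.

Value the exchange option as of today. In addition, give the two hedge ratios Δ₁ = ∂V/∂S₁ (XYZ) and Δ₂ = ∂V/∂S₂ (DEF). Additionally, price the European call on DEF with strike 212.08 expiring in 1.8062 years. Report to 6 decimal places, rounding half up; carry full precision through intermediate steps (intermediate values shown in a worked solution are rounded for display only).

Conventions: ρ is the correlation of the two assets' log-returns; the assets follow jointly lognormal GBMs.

σ_eff = √(σ₁² + σ₂² − 2ρσ₁σ₂) = √(0.3026² + 0.4791² − 2·-0.3059·0.3026·0.4791) = 0.640156
d₁ = (ln(S₁/S₂) + (q₂ − q₁ + σ_eff²/2)T) / (σ_eff√T) = (ln(172.37/172.01) + (0.0 − 0.0 + 0.204900)·0.838) / 0.586014 = 0.296575
d₂ = d₁ − σ_eff√T = 0.296575 − 0.586014 = -0.289439
N(d₁) = 0.616604,  N(d₂) = 0.386123
V = S₁·e^{−q₁T}·N(d₁) − S₂·e^{−q₂T}·N(d₂) = 106.284089 − 66.416958 = 39.867132
Δ₁ = e^{−q₁T}·N(d₁) = 0.616604;  Δ₂ = −e^{−q₂T}·N(d₂) = -0.386123
[vanilla: DEF call K=212.08]
σ√T = 0.4791·√1.8062 = 0.643886
d₁ = (ln(S/K) + (r+σ²/2)T) / (σ√T) = (ln(172.01/212.08) + (0.0588+0.4791²/2)·1.8062) / 0.643886 = (-0.209411 + 0.313499) / 0.643886 = 0.161656
d₂ = d₁ − σ√T = 0.161656 − 0.643886 = -0.482230
e^{−rT} = 0.899241
N(d₁) = 0.564212,  N(d₂) = 0.314821
price = S·N(d₁) − K·e^{−rT}·N(d₂) = 97.050067 − 60.039885 = 37.010182

exchange price = 39.867132
Δ1 = 0.616604
Δ2 = -0.386123
price(DEF call K=212.08) = 37.010182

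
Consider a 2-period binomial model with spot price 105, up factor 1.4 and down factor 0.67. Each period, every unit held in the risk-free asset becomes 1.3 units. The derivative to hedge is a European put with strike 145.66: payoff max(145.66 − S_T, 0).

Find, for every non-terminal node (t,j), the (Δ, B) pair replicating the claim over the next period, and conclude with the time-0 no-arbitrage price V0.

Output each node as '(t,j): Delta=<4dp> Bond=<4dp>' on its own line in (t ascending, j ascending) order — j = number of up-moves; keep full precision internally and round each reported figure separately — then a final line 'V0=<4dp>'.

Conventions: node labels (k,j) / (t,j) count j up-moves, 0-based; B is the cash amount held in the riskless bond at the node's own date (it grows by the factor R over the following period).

(0,0): Delta=-0.4791 Bond=58.0025
(1,0): Delta=-1.0000 Bond=112.0462
(1,1): Delta=-0.4396 Bond=69.5869
V0=7.6934

Since d<R<u, set p* = (R−d)/(u−d) = 0.8630; price each node as the discounted p*-expectation of its children.
Payoffs at expiry: V(2,0)=98.5255, V(2,1)=47.1700, V(2,2)=0.0000
  t=1,j=0: stock 70.3500 → up 98.4900 (V=47.1700), down 47.1345 (V=98.5255). Price 41.6962; hedge Δ=-1.0000, bond B=112.0462.
  t=1,j=1: stock 147.0000 → up 205.8000 (V=0.0000), down 98.4900 (V=47.1700). Price 4.9705; hedge Δ=-0.4396, bond B=69.5869.
  t=0,j=0: stock 105.0000 → up 147.0000 (V=4.9705), down 70.3500 (V=41.6962). Price 7.6934; hedge Δ=-0.4791, bond B=58.0025.
As a check, the time-0 holding Δ(0,0)·S0 + B(0,0) comes to 7.6934 — exactly V0.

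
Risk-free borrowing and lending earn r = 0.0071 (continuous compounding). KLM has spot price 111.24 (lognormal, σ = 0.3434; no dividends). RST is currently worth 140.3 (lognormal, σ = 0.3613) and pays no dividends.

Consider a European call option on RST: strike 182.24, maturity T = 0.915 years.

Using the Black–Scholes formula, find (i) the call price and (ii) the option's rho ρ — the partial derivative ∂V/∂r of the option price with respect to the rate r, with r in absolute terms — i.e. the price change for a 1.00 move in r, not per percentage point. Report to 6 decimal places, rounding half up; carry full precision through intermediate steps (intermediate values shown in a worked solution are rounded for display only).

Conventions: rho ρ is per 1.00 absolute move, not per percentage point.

σ√T = 0.3613·√0.915 = 0.345604
d₁ = (ln(S/K) + (r+σ²/2)T) / (σ√T) = (ln(140.3/182.24) + (0.0071+0.3613²/2)·0.915) / 0.345604 = (-0.261542 + 0.066217) / 0.345604 = -0.565167
d₂ = d₁ − σ√T = -0.565167 − 0.345604 = -0.910771
e^{−rT} = 0.993525
N(d₁) = 0.285980,  N(d₂) = 0.181208
Call price V = S·N(d₁) − K·e^{−rT}·N(d₂) = 40.122985 − 32.809497 = 7.313488
ρ = K·T·e^{−rT}·N(d₂) = 30.020690

price = 7.313488
ρ = 30.020690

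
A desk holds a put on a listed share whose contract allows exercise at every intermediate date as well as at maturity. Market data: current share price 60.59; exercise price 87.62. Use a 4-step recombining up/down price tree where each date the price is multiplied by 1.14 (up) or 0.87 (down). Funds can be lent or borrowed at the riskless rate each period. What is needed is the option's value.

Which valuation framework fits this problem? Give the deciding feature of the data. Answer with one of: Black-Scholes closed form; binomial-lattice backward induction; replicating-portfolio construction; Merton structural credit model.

framework: binomial-lattice backward induction

Key observation: an American put (K = 87.62, S₀ = 60.59) on a 4-date tree has no closed form — the optimal stopping decision is embedded and must be resolved recursively from expiry.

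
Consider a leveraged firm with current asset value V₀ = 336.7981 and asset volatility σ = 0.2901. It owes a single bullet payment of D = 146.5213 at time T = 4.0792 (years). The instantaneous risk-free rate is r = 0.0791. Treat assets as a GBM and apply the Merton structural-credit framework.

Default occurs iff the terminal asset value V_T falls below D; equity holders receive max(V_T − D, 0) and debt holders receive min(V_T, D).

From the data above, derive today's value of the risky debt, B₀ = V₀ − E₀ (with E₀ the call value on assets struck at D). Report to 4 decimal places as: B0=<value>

B0=105.1312

Work the structural quantities from V₀ = 336.7981 against face 146.5213:
d₁ = [ln(V₀/D) + (r + σ²/2)T] / (σ√T)
   = [ln(336.7981/146.5213) + (0.0791 + 0.5·0.2901²)·4.0792] / (0.2901·√4.0792)
   = [0.832313 + 0.494313] / 0.585916 = 2.264193
d₂ = d₁ − σ√T = 2.264193 − 0.585916 = 1.678277
N(d₁) = 0.988219,  N(d₂) = 0.953353,  e^(−rT) = 0.724217
E₀ = V₀·N(d₁) − D·e^(−rT)·N(d₂)
   = 336.7981·0.988219 − 146.5213·0.724217·0.953353 = 231.666886
B₀ = V₀ − E₀ = 336.7981 − 231.666886 = 105.131214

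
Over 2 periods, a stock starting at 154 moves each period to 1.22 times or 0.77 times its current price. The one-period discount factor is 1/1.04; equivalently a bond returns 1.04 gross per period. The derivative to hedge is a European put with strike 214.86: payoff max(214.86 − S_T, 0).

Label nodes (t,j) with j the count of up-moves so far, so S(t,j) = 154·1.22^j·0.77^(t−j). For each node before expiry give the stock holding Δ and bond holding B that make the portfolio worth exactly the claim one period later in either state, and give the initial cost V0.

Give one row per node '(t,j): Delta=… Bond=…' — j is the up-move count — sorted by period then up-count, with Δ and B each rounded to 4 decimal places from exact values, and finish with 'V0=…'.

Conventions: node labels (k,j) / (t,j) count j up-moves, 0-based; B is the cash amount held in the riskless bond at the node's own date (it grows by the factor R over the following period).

(0,0): Delta=-0.8805 Bond=185.0256
(1,0): Delta=-1.0000 Bond=206.5962
(1,1): Delta=-0.8302 Bond=182.9802
V0=49.4276

Arbitrage-free pricing uses the up-move probability p* = (R−d)/(u−d) = 0.6000, discounting each step at R = 1.04.
Terminal payoffs: V(2,0)=123.5534, V(2,1)=70.1924, V(2,2)=0.0000
(1,0): S=118.5800. Δ = (V_up−V_dn)/(S_up−S_dn) = (70.1924−123.5534)/(144.6676−91.3066) = -1.0000. V = [p*·70.1924 + (1−p*)·123.5534]/1.04 = 88.0162. B = V − Δ·S = 206.5962.
(1,1): S=187.8800. Δ = (V_up−V_dn)/(S_up−S_dn) = (0.0000−70.1924)/(229.2136−144.6676) = -0.8302. V = [p*·0.0000 + (1−p*)·70.1924]/1.04 = 26.9971. B = V − Δ·S = 182.9802.
(0,0): S=154.0000. Δ = (V_up−V_dn)/(S_up−S_dn) = (26.9971−88.0162)/(187.8800−118.5800) = -0.8805. V = [p*·26.9971 + (1−p*)·88.0162]/1.04 = 49.4276. B = V − Δ·S = 185.0256.
Sanity check at the root: Δ(0,0)·S0 + B(0,0) reproduces V0 = 49.4276.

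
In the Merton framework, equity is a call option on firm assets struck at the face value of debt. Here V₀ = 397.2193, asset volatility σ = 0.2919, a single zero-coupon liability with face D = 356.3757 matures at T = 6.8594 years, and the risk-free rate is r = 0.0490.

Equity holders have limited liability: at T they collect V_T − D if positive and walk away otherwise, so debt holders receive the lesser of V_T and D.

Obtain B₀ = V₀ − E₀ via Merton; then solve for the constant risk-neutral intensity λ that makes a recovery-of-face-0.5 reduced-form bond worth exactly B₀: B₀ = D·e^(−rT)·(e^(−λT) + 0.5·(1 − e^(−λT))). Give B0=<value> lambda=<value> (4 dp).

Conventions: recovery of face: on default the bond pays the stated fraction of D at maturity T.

B0=213.9999 lambda=0.0561

Work the structural quantities from V₀ = 397.2193 against face 356.3757:
d₁ = [ln(V₀/D) + (r + σ²/2)T] / (σ√T)
   = [ln(397.2193/356.3757) + (0.0490 + 0.5·0.2919²)·6.8594] / (0.2919·√6.8594)
   = [0.108503 + 0.628340] / 0.764499 = 0.963825
d₂ = d₁ − σ√T = 0.963825 − 0.764499 = 0.199325
N(d₁) = 0.832433,  N(d₂) = 0.578996,  e^(−rT) = 0.714544
E₀ = V₀·N(d₁) − D·e^(−rT)·N(d₂)
   = 397.2193·0.832433 − 356.3757·0.714544·0.578996 = 183.219429
B₀ = V₀ − E₀ = 397.2193 − 183.219429 = 213.999871
e^(−λT) = (B₀·e^(rT)/D − 0.5)/(1 − 0.5) = (213.9999·1.399494/356.3757 − 0.5)/0.5 = 0.68076293
λ = −ln(0.68076293)/6.8594 = 0.056060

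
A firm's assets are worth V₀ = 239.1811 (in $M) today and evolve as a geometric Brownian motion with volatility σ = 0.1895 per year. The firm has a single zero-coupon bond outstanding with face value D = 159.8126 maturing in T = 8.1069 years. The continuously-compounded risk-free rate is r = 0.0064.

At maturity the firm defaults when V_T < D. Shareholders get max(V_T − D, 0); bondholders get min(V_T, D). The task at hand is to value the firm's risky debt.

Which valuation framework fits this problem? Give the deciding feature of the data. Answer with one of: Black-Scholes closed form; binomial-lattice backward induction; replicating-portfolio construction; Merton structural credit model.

framework: Merton structural credit model

Key observation: with the firm-asset dynamics (V₀ = 239.1811) and a single zero-coupon liability of face 159.8126 given, debt value, spread, and default probability all derive from the option view of the balance sheet.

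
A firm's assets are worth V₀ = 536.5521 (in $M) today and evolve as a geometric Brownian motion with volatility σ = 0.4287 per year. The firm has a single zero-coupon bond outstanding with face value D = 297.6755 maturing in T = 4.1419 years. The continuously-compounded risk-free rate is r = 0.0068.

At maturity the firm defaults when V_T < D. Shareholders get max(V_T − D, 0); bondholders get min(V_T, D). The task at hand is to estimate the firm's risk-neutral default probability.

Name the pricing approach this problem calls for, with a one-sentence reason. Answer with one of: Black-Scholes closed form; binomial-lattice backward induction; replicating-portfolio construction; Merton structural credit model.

Key observation: with the firm-asset dynamics (V₀ = 536.5521) and a single zero-coupon liability of face 297.6755 given, debt value, spread, and default probability all derive from the option view of the balance sheet.

framework: Merton structural credit model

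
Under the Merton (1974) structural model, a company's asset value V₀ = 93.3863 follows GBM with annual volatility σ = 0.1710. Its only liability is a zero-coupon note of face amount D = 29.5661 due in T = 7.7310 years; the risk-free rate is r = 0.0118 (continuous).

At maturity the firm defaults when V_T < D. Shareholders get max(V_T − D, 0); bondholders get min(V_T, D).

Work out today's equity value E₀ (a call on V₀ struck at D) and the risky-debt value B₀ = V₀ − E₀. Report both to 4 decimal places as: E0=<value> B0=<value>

With assets at 93.3863 and a single debt payment of 29.5661 at 7.7310 years:
d₁ = [ln(V₀/D) + (r + σ²/2)T] / (σ√T)
   = [ln(93.3863/29.5661) + (0.0118 + 0.5·0.1710²)·7.7310] / (0.1710·√7.7310)
   = [1.150116 + 0.204257] / 0.475460 = 2.848553
d₂ = d₁ − σ√T = 2.848553 − 0.475460 = 2.373093
N(d₁) = 0.997804,  N(d₂) = 0.991180,  e^(−rT) = 0.912812
E₀ = V₀·N(d₁) − D·e^(−rT)·N(d₂)
   = 93.3863·0.997804 − 29.5661·0.912812·0.991180 = 66.430986
B₀ = V₀ − E₀ = 93.3863 − 66.430986 = 26.955314

E0=66.4310 B0=26.9553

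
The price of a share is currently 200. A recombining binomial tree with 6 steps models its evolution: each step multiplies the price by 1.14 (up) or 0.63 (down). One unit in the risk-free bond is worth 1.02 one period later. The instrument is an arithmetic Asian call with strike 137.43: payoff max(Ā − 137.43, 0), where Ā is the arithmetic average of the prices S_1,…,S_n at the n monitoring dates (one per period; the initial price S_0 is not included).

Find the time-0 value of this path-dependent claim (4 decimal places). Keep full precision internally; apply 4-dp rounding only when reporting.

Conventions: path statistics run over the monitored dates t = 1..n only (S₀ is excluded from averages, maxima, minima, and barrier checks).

No-arbitrage gives p* = (R−d)/(u−d) = 0.7647: enumerate every path, weight its payoff by its p*-probability, and discount by R^6.
Enumerate all 2^6 = 64 price paths (U = up ×1.14, D = down ×0.63); each path with k up-moves has probability p*^k·(1−p*)^(6−k).
DDDDDD: Ā=53.2081, payoff=0.0000, prob=0.000170
UDDDDD: Ā=96.2814, payoff=0.0000, prob=0.000552
DUDDDD: Ā=79.2814, payoff=0.0000, prob=0.000552
UUDDDD: Ā=143.4615, payoff=6.0315, prob=0.001792
DDUDDD: Ā=68.5714, payoff=0.0000, prob=0.000552
UDUDDD: Ā=124.0815, payoff=0.0000, prob=0.001792
DUUDDD: Ā=107.0815, payoff=0.0000, prob=0.001792
UUUDDD: Ā=193.7666, payoff=56.3366, prob=0.005825
DDDUDD: Ā=61.8241, payoff=0.0000, prob=0.000552
UDDUDD: Ā=111.8721, payoff=0.0000, prob=0.001792
DUDUDD: Ā=94.8721, payoff=0.0000, prob=0.001792
UUDUDD: Ā=171.6734, payoff=34.2434, prob=0.005825
DDUUDD: Ā=84.1621, payoff=0.0000, prob=0.001792
UDUUDD: Ā=152.2934, payoff=14.8634, prob=0.005825
DUUUDD: Ā=135.2934, payoff=0.0000, prob=0.005825
UUUUDD: Ā=244.8166, payoff=107.3866, prob=0.018932
DDDDUD: Ā=57.5733, payoff=0.0000, prob=0.000552
UDDDUD: Ā=104.1802, payoff=0.0000, prob=0.001792
DUDDUD: Ā=87.1802, payoff=0.0000, prob=0.001792
UUDDUD: Ā=157.7547, payoff=20.3247, prob=0.005825
DDUDUD: Ā=76.4702, payoff=0.0000, prob=0.001792
UDUDUD: Ā=138.3747, payoff=0.9447, prob=0.005825
DUUDUD: Ā=121.3747, payoff=0.0000, prob=0.005825
UUUDUD: Ā=219.6303, payoff=82.2003, prob=0.018932
DDDUUD: Ā=69.7229, payoff=0.0000, prob=0.001792
UDDUUD: Ā=126.1653, payoff=0.0000, prob=0.005825
DUDUUD: Ā=109.1653, payoff=0.0000, prob=0.005825
UUDUUD: Ā=197.5371, payoff=60.1071, prob=0.018932
DDUUUD: Ā=98.4553, payoff=0.0000, prob=0.005825
UDUUUD: Ā=178.1571, payoff=40.7271, prob=0.018932
DUUUUD: Ā=161.1571, payoff=23.7271, prob=0.018932
UUUUUD: Ā=291.6177, payoff=154.1877, prob=0.061529
DDDDDU: Ā=54.8953, payoff=0.0000, prob=0.000552
UDDDDU: Ā=99.3343, payoff=0.0000, prob=0.001792
DUDDDU: Ā=82.3343, payoff=0.0000, prob=0.001792
UUDDDU: Ā=148.9859, payoff=11.5559, prob=0.005825
DDUDDU: Ā=71.6243, payoff=0.0000, prob=0.001792
UDUDDU: Ā=129.6059, payoff=0.0000, prob=0.005825
DUUDDU: Ā=112.6059, payoff=0.0000, prob=0.005825
UUUDDU: Ā=203.7630, payoff=66.3330, prob=0.018932
DDDUDU: Ā=64.8770, payoff=0.0000, prob=0.001792
UDDUDU: Ā=117.3965, payoff=0.0000, prob=0.005825
DUDUDU: Ā=100.3965, payoff=0.0000, prob=0.005825
UUDUDU: Ā=181.6698, payoff=44.2398, prob=0.018932
DDUUDU: Ā=89.6865, payoff=0.0000, prob=0.005825
UDUUDU: Ā=162.2898, payoff=24.8598, prob=0.018932
DUUUDU: Ā=145.2898, payoff=7.8598, prob=0.018932
UUUUDU: Ā=262.9053, payoff=125.4753, prob=0.061529
DDDDUU: Ā=60.6262, payoff=0.0000, prob=0.001792
UDDDUU: Ā=109.7045, payoff=0.0000, prob=0.005825
DUDDUU: Ā=92.7045, payoff=0.0000, prob=0.005825
UUDDUU: Ā=167.7511, payoff=30.3211, prob=0.018932
DDUDUU: Ā=81.9945, payoff=0.0000, prob=0.005825
UDUDUU: Ā=148.3711, payoff=10.9411, prob=0.018932
DUUDUU: Ā=131.3711, payoff=0.0000, prob=0.018932
UUUDUU: Ā=237.7191, payoff=100.2891, prob=0.061529
DDDUUU: Ā=75.2472, payoff=0.0000, prob=0.005825
UDDUUU: Ā=136.1617, payoff=0.0000, prob=0.018932
DUDUUU: Ā=119.1617, payoff=0.0000, prob=0.018932
UUDUUU: Ā=215.6259, payoff=78.1959, prob=0.061529
DDUUUU: Ā=108.4517, payoff=0.0000, prob=0.018932
UDUUUU: Ā=196.2459, payoff=58.8159, prob=0.061529
DUUUUU: Ā=179.2459, payoff=41.8159, prob=0.061529
UUUUUU: Ā=324.3497, payoff=186.9197, prob=0.199971
Price = Σ prob·payoff / R^6 = 82.017690 / 1.126162 = 72.8294

price = 72.8294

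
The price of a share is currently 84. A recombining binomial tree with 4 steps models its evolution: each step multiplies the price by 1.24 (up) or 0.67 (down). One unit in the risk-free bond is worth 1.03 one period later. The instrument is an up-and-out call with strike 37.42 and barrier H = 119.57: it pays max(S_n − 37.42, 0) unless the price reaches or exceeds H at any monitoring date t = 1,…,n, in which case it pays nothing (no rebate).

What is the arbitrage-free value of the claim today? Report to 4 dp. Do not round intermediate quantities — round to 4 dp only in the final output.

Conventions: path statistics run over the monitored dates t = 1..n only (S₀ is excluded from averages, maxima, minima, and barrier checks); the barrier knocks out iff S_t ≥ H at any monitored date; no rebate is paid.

price = 16.4714

Under the martingale measure an up-move has probability p* = 0.6316; value the claim as the probability-weighted average of per-path payoffs, discounted 4 periods at R = 1.03.
Enumerate all 2^4 = 16 price paths (U = up ×1.24, D = down ×0.67); each path with k up-moves has probability p*^k·(1−p*)^(4−k).
DDDD: M=56.2800, payoff=0.0000, prob=0.018424
UDDD: M=104.1600, payoff=0.0000, prob=0.031584
DUDD: M=69.7872, payoff=0.0000, prob=0.031584
UUDD: M=129.1584, payoff=0.0000, prob=0.054143
DDUD: M=56.2800, payoff=0.0000, prob=0.031584
UDUD: M=104.1600, payoff=20.5592, prob=0.054143
DUUD: M=86.5361, payoff=20.5592, prob=0.054143
UUUD: M=160.1564, payoff=0.0000, prob=0.092817
DDDU: M=56.2800, payoff=0.0000, prob=0.031584
UDDU: M=104.1600, payoff=20.5592, prob=0.054143
DUDU: M=69.7872, payoff=20.5592, prob=0.054143
UUDU: M=129.1584, payoff=0.0000, prob=0.092817
DDUU: M=57.9792, payoff=20.5592, prob=0.054143
UDUU: M=107.3048, payoff=69.8848, prob=0.092817
DUUU: M=107.3048, payoff=69.8848, prob=0.092817
UUUU: M=198.5940, payoff=0.0000, prob=0.159115
Price = Σ prob·payoff / R^4 = 18.538699 / 1.125509 = 16.4714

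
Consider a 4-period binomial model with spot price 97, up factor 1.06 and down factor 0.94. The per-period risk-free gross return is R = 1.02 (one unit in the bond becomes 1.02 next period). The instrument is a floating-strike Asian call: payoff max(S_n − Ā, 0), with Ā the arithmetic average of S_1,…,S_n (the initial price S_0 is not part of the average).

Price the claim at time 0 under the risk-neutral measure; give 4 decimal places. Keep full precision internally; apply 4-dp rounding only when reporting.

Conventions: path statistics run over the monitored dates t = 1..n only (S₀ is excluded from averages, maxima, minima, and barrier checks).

Set p* = 0.6667 (from d < R < u); the path-dependent value is the discounted p*-expectation over all price paths.
Enumerate all 2^4 = 16 price paths (U = up ×1.06, D = down ×0.94); each path with k up-moves has probability p*^k·(1−p*)^(4−k).
DDDD: Ā=83.2971, payoff=0.0000, prob=0.012346
UDDD: Ā=93.9308, payoff=0.0000, prob=0.024691
DUDD: Ā=91.0208, payoff=0.0000, prob=0.024691
UUDD: Ā=102.6405, payoff=0.0000, prob=0.049383
DDUD: Ā=88.2854, payoff=0.0000, prob=0.024691
UDUD: Ā=99.5559, payoff=0.0000, prob=0.049383
DUUD: Ā=96.6459, payoff=0.0000, prob=0.049383
UUUD: Ā=108.9836, payoff=0.0000, prob=0.098765
DDDU: Ā=85.7141, payoff=0.0000, prob=0.024691
UDDU: Ā=96.6564, payoff=0.0000, prob=0.049383
DUDU: Ā=93.7464, payoff=2.5565, prob=0.049383
UUDU: Ā=105.7140, payoff=2.8829, prob=0.098765
DDUU: Ā=91.0110, payoff=5.2919, prob=0.049383
UDUU: Ā=102.6294, payoff=5.9675, prob=0.098765
DUUU: Ā=99.7194, payoff=8.8775, prob=0.098765
UUUU: Ā=112.4495, payoff=10.0108, prob=0.197531
Price = Σ prob·payoff / R^4 = 4.115904 / 1.082432 = 3.8025

price = 3.8025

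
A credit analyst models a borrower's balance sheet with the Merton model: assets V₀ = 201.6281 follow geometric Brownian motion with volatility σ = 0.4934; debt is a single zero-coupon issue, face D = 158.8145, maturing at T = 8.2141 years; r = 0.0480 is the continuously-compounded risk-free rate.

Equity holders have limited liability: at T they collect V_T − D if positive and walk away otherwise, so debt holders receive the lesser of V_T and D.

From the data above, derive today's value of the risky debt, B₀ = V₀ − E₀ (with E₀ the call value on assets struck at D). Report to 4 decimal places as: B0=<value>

With assets at 201.6281 and a single debt payment of 158.8145 at 8.2141 years:
d₁ = [ln(V₀/D) + (r + σ²/2)T] / (σ√T)
   = [ln(201.6281/158.8145) + (0.0480 + 0.5·0.4934²)·8.2141] / (0.4934·√8.2141)
   = [0.238688 + 1.394112] / 1.414097 = 1.154659
d₂ = d₁ − σ√T = 1.154659 − 1.414097 = -0.259438
N(d₁) = 0.875885,  N(d₂) = 0.397649,  e^(−rT) = 0.674167
E₀ = V₀·N(d₁) − D·e^(−rT)·N(d₂)
   = 201.6281·0.875885 − 158.8145·0.674167·0.397649 = 134.027738
B₀ = V₀ − E₀ = 201.6281 − 134.027738 = 67.600362

B0=67.6004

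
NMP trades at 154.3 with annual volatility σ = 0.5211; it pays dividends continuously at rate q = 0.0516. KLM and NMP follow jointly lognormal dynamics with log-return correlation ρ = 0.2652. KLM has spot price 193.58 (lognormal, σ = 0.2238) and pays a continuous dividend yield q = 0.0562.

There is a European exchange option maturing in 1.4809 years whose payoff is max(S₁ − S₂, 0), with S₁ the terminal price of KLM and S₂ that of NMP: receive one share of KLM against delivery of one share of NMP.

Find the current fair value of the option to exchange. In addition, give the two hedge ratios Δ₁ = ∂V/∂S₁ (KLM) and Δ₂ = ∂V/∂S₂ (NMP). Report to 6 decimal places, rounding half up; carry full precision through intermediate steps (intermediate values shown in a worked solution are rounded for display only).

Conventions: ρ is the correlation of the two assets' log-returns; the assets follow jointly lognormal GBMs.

exchange price = 59.026238
Δ1 = 0.687261
Δ2 = -0.479675

σ_eff = √(σ₁² + σ₂² − 2ρσ₁σ₂) = √(0.2238² + 0.5211² − 2·0.2652·0.2238·0.5211) = 0.509682
d₁ = (ln(S₁/S₂) + (q₂ − q₁ + σ_eff²/2)T) / (σ_eff√T) = (ln(193.58/154.3) + (0.0516 − 0.0562 + 0.129888)·1.4809) / 0.620243 = 0.664789
d₂ = d₁ − σ_eff√T = 0.664789 − 0.620243 = 0.044546
N(d₁) = 0.746907,  N(d₂) = 0.517765
V = S₁·e^{−q₁T}·N(d₁) − S₂·e^{−q₂T}·N(d₂) = 133.040022 − 74.013785 = 59.026238
Key observation: pricing in NMP-units makes this a unit-strike call on the ratio S₁/S₂ — the risk-free rate cancels and cannot affect the value.
Δ₁ = e^{−q₁T}·N(d₁) = 0.687261;  Δ₂ = −e^{−q₂T}·N(d₂) = -0.479675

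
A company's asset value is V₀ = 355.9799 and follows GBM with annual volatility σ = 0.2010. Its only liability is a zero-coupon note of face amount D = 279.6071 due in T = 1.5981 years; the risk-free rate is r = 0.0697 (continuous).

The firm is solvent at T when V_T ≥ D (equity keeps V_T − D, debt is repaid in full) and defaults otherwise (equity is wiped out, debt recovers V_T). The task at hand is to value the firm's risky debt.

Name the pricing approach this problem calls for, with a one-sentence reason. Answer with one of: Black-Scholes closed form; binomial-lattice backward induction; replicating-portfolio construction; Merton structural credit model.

Key observation: a levered firm with one bullet debt due at 1.5981 years is the canonical structural-credit setup: equity is a call on the firm's assets struck at the face value.

framework: Merton structural credit model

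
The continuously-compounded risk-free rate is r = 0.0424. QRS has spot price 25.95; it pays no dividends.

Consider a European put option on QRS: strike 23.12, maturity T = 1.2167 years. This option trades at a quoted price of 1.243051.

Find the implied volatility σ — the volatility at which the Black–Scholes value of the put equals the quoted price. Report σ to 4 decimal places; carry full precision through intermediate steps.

sigma = 0.2670

At σ = 0.2670 the Black–Scholes value reproduces the quote:
σ√T = 0.267·√1.2167 = 0.294512
d₁ = (ln(S/K) + (r+σ²/2)T) / (σ√T) = (ln(25.95/23.12) + (0.0424+0.267²/2)·1.2167) / 0.294512 = (0.115474 + 0.094957) / 0.294512 = 0.714505
d₂ = d₁ − σ√T = 0.714505 − 0.294512 = 0.419993
e^{−rT} = 0.949720
N(−d₁) = 0.237457,  N(−d₂) = 0.337245
V = K·e^{−rT}·N(−d₂) − S·N(−d₁) = 7.405072 − 6.162022 = 1.243051 (the quoted price), and the Black–Scholes price is strictly increasing in σ, so σ is unique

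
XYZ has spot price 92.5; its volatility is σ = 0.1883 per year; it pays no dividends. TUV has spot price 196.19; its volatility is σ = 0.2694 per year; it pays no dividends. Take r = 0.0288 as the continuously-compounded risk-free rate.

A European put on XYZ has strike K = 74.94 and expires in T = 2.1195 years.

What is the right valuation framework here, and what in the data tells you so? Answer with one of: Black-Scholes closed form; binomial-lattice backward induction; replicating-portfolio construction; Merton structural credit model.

Key observation: with XYZ following a GBM at constant σ and r, the European put struck at 74.94 prices in closed form — nothing here needs a stepwise model or a balance sheet.

framework: Black-Scholes closed form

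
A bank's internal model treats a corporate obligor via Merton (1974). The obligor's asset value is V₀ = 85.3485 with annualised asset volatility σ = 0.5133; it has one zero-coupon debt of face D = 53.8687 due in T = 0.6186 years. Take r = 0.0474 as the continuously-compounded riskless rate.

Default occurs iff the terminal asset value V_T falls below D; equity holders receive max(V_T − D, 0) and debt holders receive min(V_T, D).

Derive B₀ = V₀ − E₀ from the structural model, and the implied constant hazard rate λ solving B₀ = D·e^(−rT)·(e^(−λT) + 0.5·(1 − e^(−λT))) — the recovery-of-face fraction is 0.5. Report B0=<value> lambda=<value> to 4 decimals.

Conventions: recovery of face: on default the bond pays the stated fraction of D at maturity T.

With assets at 85.3485 and a single debt payment of 53.8687 at 0.6186 years:
d₁ = [ln(V₀/D) + (r + σ²/2)T] / (σ√T)
   = [ln(85.3485/53.8687) + (0.0474 + 0.5·0.5133²)·0.6186] / (0.5133·√0.6186)
   = [0.460193 + 0.110815] / 0.403716 = 1.414380
d₂ = d₁ − σ√T = 1.414380 − 0.403716 = 1.010664
N(d₁) = 0.921375,  N(d₂) = 0.843911,  e^(−rT) = 0.971104
E₀ = V₀·N(d₁) − D·e^(−rT)·N(d₂)
   = 85.3485·0.921375 − 53.8687·0.971104·0.843911 = 34.491175
B₀ = V₀ − E₀ = 85.3485 − 34.491175 = 50.857325
e^(−λT) = (B₀·e^(rT)/D − 0.5)/(1 − 0.5) = (50.8573·1.029756/53.8687 − 0.5)/0.5 = 0.94437947
λ = −ln(0.94437947)/0.6186 = 0.092511

B0=50.8573 lambda=0.0925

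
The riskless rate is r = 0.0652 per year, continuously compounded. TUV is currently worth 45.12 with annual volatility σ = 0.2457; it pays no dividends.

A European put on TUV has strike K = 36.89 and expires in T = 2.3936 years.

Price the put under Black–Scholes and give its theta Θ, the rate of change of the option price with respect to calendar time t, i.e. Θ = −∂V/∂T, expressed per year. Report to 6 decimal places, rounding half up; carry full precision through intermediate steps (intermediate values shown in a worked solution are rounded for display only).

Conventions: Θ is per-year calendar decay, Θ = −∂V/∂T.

price = 1.322271
Θ = -0.288337

σ√T = 0.2457·√2.3936 = 0.380129
d₁ = (ln(S/K) + (r+σ²/2)T) / (σ√T) = (ln(45.12/36.89) + (0.0652+0.2457²/2)·2.3936) / 0.380129 = (0.201385 + 0.228312) / 0.380129 = 1.130398
d₂ = d₁ − σ√T = 1.130398 − 0.380129 = 0.750269
e^{−rT} = 0.855506
N(−d₁) = 0.129154,  N(−d₂) = 0.226546
Put price V = K·e^{−rT}·N(−d₂) − S·N(−d₁) = 7.149716 − 5.827446 = 1.322271
φ(d₁) = (1/√(2π))·e^{−d₁²/2} = 0.210591
Θ = −S·φ(d₁)·σ/(2√T) + r·K·e^{−rT}·N(−d₂) = −0.754498 + 0.466161 = -0.288337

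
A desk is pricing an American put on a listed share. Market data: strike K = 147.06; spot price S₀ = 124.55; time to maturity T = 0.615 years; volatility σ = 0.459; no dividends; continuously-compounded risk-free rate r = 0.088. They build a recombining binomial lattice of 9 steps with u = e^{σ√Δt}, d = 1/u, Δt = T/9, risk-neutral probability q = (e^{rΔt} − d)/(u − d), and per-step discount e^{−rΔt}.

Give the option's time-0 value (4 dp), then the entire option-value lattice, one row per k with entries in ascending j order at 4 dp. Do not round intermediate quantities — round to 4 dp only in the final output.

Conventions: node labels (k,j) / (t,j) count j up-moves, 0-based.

params: Δt=0.06833 u=1.12748 d=0.88693 q=0.49511 e^(-rΔt)=0.99400
t_9 payoffs: 104.7579 93.2850 78.7006 60.1606 36.5925 6.6323 0.0000 0.0000 0.0000 0.0000
k=8: node(8,0) S=47.6948 payoff=99.3652 vs cont=98.4835 → 99.3652 [stop]  node(8,1) S=60.6302 payoff=86.4298 vs cont=85.5481 → 86.4298 [stop]  node(8,2) S=77.0739 payoff=69.9861 vs cont=69.1044 → 69.9861 [stop]  node(8,3) S=97.9773 payoff=49.0827 vs cont=48.2010 → 49.0827 [stop]  node(8,4) S=124.5500 payoff=22.5100 vs cont=21.6283 → 22.5100 [stop]  node(8,5) S=158.3295 payoff=0.0000 vs cont=3.3285 → 3.3285 [wait]  node(8,6) S=201.2704 payoff=0.0000 vs cont=0.0000 → 0.0000 [wait]  node(8,7) S=255.8575 payoff=0.0000 vs cont=0.0000 → 0.0000 [wait]  node(8,8) S=325.2492 payoff=0.0000 vs cont=0.0000 → 0.0000 [wait]
k=7: node(7,0) S=53.7750 payoff=93.2850 vs cont=92.4034 → 93.2850 [stop]  node(7,1) S=68.3594 payoff=78.7006 vs cont=77.8189 → 78.7006 [stop]  node(7,2) S=86.8994 payoff=60.1606 vs cont=59.2790 → 60.1606 [stop]  node(7,3) S=110.4675 payoff=36.5925 vs cont=35.7108 → 36.5925 [stop]  node(7,4) S=140.4277 payoff=6.6323 vs cont=12.9350 → 12.9350 [wait]  node(7,5) S=178.5134 payoff=0.0000 vs cont=1.6704 → 1.6704 [wait]  node(7,6) S=226.9285 payoff=0.0000 vs cont=0.0000 → 0.0000 [wait]  node(7,7) S=288.4743 payoff=0.0000 vs cont=0.0000 → 0.0000 [wait]
k=6: node(6,0) S=60.6302 payoff=86.4298 vs cont=85.5481 → 86.4298 [stop]  node(6,1) S=77.0739 payoff=69.9861 vs cont=69.1044 → 69.9861 [stop]  node(6,2) S=97.9773 payoff=49.0827 vs cont=48.2010 → 49.0827 [stop]  node(6,3) S=124.5500 payoff=22.5100 vs cont=24.7302 → 24.7302 [wait]  node(6,4) S=158.3295 payoff=0.0000 vs cont=7.3136 → 7.3136 [wait]  node(6,5) S=201.2704 payoff=0.0000 vs cont=0.8383 → 0.8383 [wait]  node(6,6) S=255.8575 payoff=0.0000 vs cont=0.0000 → 0.0000 [wait]
k=5: node(5,0) S=68.3594 payoff=78.7006 vs cont=77.8189 → 78.7006 [stop]  node(5,1) S=86.8994 payoff=60.1606 vs cont=59.2790 → 60.1606 [stop]  node(5,2) S=110.4675 payoff=36.5925 vs cont=36.8034 → 36.8034 [wait]  node(5,3) S=140.4277 payoff=6.6323 vs cont=16.0104 → 16.0104 [wait]  node(5,4) S=178.5134 payoff=0.0000 vs cont=4.0830 → 4.0830 [wait]  node(5,5) S=226.9285 payoff=0.0000 vs cont=0.4207 → 0.4207 [wait]
k=4: node(4,0) S=77.0739 payoff=69.9861 vs cont=69.1044 → 69.9861 [stop]  node(4,1) S=97.9773 payoff=49.0827 vs cont=48.3048 → 49.0827 [stop]  node(4,2) S=124.5500 payoff=22.5100 vs cont=26.3496 → 26.3496 [wait]  node(4,3) S=158.3295 payoff=0.0000 vs cont=10.0444 → 10.0444 [wait]  node(4,4) S=201.2704 payoff=0.0000 vs cont=2.2561 → 2.2561 [wait]
k=3: node(3,0) S=86.8994 payoff=60.1606 vs cont=59.2790 → 60.1606 [stop]  node(3,1) S=110.4675 payoff=36.5925 vs cont=37.6004 → 37.6004 [wait]  node(3,2) S=140.4277 payoff=6.6323 vs cont=18.1671 → 18.1671 [wait]  node(3,3) S=178.5134 payoff=0.0000 vs cont=6.1512 → 6.1512 [wait]
k=2: node(2,0) S=97.9773 payoff=49.0827 vs cont=48.6971 → 49.0827 [stop]  node(2,1) S=124.5500 payoff=22.5100 vs cont=27.8110 → 27.8110 [wait]  node(2,2) S=158.3295 payoff=0.0000 vs cont=12.1446 → 12.1446 [wait]
k=1: node(1,0) S=110.4675 payoff=36.5925 vs cont=38.3197 → 38.3197 [wait]  node(1,1) S=140.4277 payoff=6.6323 vs cont=19.9341 → 19.9341 [wait]
k=0: node(0,0) S=124.5500 payoff=22.5100 vs cont=29.0416 → 29.0416 [wait]

price = 29.0416
tree:
29.0416
38.3197 19.9341
49.0827 27.8110 12.1446
60.1606 37.6004 18.1671 6.1512
69.9861 49.0827 26.3496 10.0444 2.2561
78.7006 60.1606 36.8034 16.0104 4.0830 0.4207
86.4298 69.9861 49.0827 24.7302 7.3136 0.8383 0.0000
93.2850 78.7006 60.1606 36.5925 12.9350 1.6704 0.0000 0.0000
99.3652 86.4298 69.9861 49.0827 22.5100 3.3285 0.0000 0.0000 0.0000
104.7579 93.2850 78.7006 60.1606 36.5925 6.6323 0.0000 0.0000 0.0000 0.0000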